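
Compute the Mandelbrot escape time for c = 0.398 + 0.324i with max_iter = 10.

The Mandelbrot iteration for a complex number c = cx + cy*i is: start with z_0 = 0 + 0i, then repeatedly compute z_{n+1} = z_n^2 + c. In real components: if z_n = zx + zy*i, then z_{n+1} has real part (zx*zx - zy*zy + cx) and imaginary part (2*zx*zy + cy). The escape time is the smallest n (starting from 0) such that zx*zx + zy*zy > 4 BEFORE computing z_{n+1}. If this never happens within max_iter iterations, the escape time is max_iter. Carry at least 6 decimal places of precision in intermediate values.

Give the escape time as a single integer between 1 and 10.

z_0 = 0 + 0i, c = 0.3980 + 0.3240i
Iter 1: z = 0.3980 + 0.3240i, |z|^2 = 0.2634
Iter 2: z = 0.4514 + 0.5819i, |z|^2 = 0.5424
Iter 3: z = 0.2632 + 0.8494i, |z|^2 = 0.7907
Iter 4: z = -0.2542 + 0.7711i, |z|^2 = 0.6592
Iter 5: z = -0.1319 + -0.0680i, |z|^2 = 0.0220
Iter 6: z = 0.4108 + 0.3419i, |z|^2 = 0.2857
Iter 7: z = 0.4498 + 0.6049i, |z|^2 = 0.5683
Iter 8: z = 0.2344 + 0.8682i, |z|^2 = 0.8088
Iter 9: z = -0.3009 + 0.7310i, |z|^2 = 0.6249

Answer: 10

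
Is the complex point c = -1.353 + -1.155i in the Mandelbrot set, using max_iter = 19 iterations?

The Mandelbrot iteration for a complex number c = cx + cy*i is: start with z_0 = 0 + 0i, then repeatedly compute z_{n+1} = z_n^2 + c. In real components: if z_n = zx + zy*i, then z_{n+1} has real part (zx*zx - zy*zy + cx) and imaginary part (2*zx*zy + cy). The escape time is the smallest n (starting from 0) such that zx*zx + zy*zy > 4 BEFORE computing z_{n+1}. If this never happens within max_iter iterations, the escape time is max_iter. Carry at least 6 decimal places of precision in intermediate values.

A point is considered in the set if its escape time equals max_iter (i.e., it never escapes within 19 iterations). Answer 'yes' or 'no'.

Answer: no

Derivation:
z_0 = 0 + 0i, c = -1.3530 + -1.1550i
Iter 1: z = -1.3530 + -1.1550i, |z|^2 = 3.1646
Iter 2: z = -0.8564 + 1.9704i, |z|^2 = 4.6160
Escaped at iteration 2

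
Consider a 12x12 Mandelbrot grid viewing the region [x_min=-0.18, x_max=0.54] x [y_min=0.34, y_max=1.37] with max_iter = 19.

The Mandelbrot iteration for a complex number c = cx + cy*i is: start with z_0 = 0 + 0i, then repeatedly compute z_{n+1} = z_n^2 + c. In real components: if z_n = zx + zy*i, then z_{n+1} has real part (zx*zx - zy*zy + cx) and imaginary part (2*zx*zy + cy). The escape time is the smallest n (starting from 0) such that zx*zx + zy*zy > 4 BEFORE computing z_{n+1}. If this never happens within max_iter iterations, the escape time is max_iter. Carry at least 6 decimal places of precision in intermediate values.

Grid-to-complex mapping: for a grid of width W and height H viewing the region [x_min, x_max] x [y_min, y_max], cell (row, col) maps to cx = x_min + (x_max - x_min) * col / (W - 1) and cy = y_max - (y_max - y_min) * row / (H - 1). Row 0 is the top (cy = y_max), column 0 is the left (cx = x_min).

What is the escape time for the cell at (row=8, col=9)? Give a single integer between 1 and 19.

z_0 = 0 + 0i, c = 0.4091 + 0.6209i
Iter 1: z = 0.4091 + 0.6209i, |z|^2 = 0.5529
Iter 2: z = 0.1909 + 1.1289i, |z|^2 = 1.3109
Iter 3: z = -0.8289 + 1.0520i, |z|^2 = 1.7938
Iter 4: z = -0.0104 + -1.1231i, |z|^2 = 1.2615
Iter 5: z = -0.8522 + 0.6443i, |z|^2 = 1.1414
Iter 6: z = 0.7202 + -0.4773i, |z|^2 = 0.7465
Iter 7: z = 0.6999 + -0.0666i, |z|^2 = 0.4943
Iter 8: z = 0.8945 + 0.5277i, |z|^2 = 1.0787
Iter 9: z = 0.9308 + 1.5651i, |z|^2 = 3.3158
Iter 10: z = -1.1739 + 3.5345i, |z|^2 = 13.8707
Escaped at iteration 10

Answer: 10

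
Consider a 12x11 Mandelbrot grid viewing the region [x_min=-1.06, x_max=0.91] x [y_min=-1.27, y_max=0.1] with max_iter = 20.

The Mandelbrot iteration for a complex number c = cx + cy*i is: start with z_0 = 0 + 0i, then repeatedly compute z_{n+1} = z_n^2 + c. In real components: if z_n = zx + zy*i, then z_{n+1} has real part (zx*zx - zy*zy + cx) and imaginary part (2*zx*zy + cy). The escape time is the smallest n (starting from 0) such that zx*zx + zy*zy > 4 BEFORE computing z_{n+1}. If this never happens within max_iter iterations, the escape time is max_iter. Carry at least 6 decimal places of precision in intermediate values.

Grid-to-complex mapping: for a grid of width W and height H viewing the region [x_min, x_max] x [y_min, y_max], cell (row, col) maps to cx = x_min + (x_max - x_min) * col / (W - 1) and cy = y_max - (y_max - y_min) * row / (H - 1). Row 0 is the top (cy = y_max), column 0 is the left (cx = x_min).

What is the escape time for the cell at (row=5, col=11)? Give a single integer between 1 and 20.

z_0 = 0 + 0i, c = 0.9100 + -0.5850i
Iter 1: z = 0.9100 + -0.5850i, |z|^2 = 1.1703
Iter 2: z = 1.3959 + -1.6497i, |z|^2 = 4.6700
Escaped at iteration 2

Answer: 2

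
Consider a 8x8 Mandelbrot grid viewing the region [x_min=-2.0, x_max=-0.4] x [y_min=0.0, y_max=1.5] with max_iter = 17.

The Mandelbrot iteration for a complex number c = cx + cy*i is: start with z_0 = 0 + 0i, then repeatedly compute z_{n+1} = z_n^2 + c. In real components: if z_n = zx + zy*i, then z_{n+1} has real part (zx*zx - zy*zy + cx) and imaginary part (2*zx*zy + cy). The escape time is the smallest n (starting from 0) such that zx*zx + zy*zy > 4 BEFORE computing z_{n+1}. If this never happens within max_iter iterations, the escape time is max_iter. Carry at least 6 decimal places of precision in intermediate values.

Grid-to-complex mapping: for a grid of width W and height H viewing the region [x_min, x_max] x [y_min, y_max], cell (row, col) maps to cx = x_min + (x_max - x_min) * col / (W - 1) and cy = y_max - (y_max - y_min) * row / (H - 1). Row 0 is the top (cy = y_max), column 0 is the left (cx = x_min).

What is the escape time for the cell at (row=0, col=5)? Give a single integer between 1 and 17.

Answer: 2

Derivation:
z_0 = 0 + 0i, c = -0.8571 + 1.5000i
Iter 1: z = -0.8571 + 1.5000i, |z|^2 = 2.9847
Iter 2: z = -2.3724 + -1.0714i, |z|^2 = 6.7765
Escaped at iteration 2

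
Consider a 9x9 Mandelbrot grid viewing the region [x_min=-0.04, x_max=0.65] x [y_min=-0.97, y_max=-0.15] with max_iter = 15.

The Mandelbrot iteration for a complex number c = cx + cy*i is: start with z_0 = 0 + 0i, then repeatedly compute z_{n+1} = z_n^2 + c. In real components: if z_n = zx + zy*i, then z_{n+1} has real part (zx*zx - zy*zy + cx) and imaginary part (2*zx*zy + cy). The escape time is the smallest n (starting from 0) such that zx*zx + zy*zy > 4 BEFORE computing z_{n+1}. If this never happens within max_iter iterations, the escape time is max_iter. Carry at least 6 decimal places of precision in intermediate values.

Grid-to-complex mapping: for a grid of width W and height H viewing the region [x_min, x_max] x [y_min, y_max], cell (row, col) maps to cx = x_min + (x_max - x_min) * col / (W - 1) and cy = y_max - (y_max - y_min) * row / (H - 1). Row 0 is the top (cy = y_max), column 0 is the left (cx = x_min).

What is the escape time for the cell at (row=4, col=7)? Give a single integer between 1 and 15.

Answer: 4

Derivation:
z_0 = 0 + 0i, c = 0.5637 + -0.5600i
Iter 1: z = 0.5637 + -0.5600i, |z|^2 = 0.6314
Iter 2: z = 0.5680 + -1.1914i, |z|^2 = 1.7420
Iter 3: z = -0.5331 + -1.9133i, |z|^2 = 3.9451
Iter 4: z = -2.8129 + 1.4800i, |z|^2 = 10.1031
Escaped at iteration 4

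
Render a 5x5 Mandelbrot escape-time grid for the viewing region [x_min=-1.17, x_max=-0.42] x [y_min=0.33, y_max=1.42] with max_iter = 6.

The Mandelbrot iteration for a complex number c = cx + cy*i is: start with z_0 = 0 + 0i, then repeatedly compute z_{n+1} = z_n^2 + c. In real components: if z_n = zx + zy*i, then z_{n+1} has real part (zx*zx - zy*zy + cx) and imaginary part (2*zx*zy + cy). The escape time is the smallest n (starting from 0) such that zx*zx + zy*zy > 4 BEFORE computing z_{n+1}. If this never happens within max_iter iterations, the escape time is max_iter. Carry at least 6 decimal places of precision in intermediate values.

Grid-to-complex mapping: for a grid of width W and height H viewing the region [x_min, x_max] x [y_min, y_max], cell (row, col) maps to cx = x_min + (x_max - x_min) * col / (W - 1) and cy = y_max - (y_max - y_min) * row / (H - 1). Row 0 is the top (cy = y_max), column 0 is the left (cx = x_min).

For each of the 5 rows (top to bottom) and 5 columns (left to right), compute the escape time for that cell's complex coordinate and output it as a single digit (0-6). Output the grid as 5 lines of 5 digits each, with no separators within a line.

Answer: 22222
33333
33445
45566
66666

Derivation:
(row=0, col=0): c = -1.1700 + 1.4200i → escape time 2
(row=0, col=1): c = -0.9825 + 1.4200i → escape time 2
(row=0, col=2): c = -0.7950 + 1.4200i → escape time 2
(row=0, col=3): c = -0.6075 + 1.4200i → escape time 2
(row=0, col=4): c = -0.4200 + 1.4200i → escape time 2
(row=1, col=0): c = -1.1700 + 1.1475i → escape time 3
(row=1, col=1): c = -0.9825 + 1.1475i → escape time 3
(row=1, col=2): c = -0.7950 + 1.1475i → escape time 3
(row=1, col=3): c = -0.6075 + 1.1475i → escape time 3
(row=1, col=4): c = -0.4200 + 1.1475i → escape time 3
(row=2, col=0): c = -1.1700 + 0.8750i → escape time 3
(row=2, col=1): c = -0.9825 + 0.8750i → escape time 3
(row=2, col=2): c = -0.7950 + 0.8750i → escape time 4
(row=2, col=3): c = -0.6075 + 0.8750i → escape time 4
(row=2, col=4): c = -0.4200 + 0.8750i → escape time 5
(row=3, col=0): c = -1.1700 + 0.6025i → escape time 4
(row=3, col=1): c = -0.9825 + 0.6025i → escape time 5
(row=3, col=2): c = -0.7950 + 0.6025i → escape time 5
(row=3, col=3): c = -0.6075 + 0.6025i → escape time 6
(row=3, col=4): c = -0.4200 + 0.6025i → escape time 6
(row=4, col=0): c = -1.1700 + 0.3300i → escape time 6
(row=4, col=1): c = -0.9825 + 0.3300i → escape time 6
(row=4, col=2): c = -0.7950 + 0.3300i → escape time 6
(row=4, col=3): c = -0.6075 + 0.3300i → escape time 6
(row=4, col=4): c = -0.4200 + 0.3300i → escape time 6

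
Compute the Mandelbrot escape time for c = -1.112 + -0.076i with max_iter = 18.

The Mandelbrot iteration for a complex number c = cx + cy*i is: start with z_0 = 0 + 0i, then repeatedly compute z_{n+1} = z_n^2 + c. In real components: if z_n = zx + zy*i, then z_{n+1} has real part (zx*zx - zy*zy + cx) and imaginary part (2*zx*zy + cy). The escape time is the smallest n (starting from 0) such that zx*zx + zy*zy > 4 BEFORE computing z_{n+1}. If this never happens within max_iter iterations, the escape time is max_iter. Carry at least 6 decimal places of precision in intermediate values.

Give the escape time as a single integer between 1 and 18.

Answer: 18

Derivation:
z_0 = 0 + 0i, c = -1.1120 + -0.0760i
Iter 1: z = -1.1120 + -0.0760i, |z|^2 = 1.2423
Iter 2: z = 0.1188 + 0.0930i, |z|^2 = 0.0228
Iter 3: z = -1.1065 + -0.0539i, |z|^2 = 1.2274
Iter 4: z = 0.1095 + 0.0433i, |z|^2 = 0.0139
Iter 5: z = -1.1019 + -0.0665i, |z|^2 = 1.2186
Iter 6: z = 0.0977 + 0.0706i, |z|^2 = 0.0145
Iter 7: z = -1.1074 + -0.0622i, |z|^2 = 1.2303
Iter 8: z = 0.1105 + 0.0618i, |z|^2 = 0.0160
Iter 9: z = -1.1036 + -0.0623i, |z|^2 = 1.2218
Iter 10: z = 0.1020 + 0.0616i, |z|^2 = 0.0142
Iter 11: z = -1.1054 + -0.0634i, |z|^2 = 1.2259
Iter 12: z = 0.1058 + 0.0642i, |z|^2 = 0.0153
Iter 13: z = -1.1049 + -0.0624i, |z|^2 = 1.2247
Iter 14: z = 0.1050 + 0.0619i, |z|^2 = 0.0148
Iter 15: z = -1.1048 + -0.0630i, |z|^2 = 1.2246
Iter 16: z = 0.1046 + 0.0632i, |z|^2 = 0.0149
Iter 17: z = -1.1050 + -0.0628i, |z|^2 = 1.2251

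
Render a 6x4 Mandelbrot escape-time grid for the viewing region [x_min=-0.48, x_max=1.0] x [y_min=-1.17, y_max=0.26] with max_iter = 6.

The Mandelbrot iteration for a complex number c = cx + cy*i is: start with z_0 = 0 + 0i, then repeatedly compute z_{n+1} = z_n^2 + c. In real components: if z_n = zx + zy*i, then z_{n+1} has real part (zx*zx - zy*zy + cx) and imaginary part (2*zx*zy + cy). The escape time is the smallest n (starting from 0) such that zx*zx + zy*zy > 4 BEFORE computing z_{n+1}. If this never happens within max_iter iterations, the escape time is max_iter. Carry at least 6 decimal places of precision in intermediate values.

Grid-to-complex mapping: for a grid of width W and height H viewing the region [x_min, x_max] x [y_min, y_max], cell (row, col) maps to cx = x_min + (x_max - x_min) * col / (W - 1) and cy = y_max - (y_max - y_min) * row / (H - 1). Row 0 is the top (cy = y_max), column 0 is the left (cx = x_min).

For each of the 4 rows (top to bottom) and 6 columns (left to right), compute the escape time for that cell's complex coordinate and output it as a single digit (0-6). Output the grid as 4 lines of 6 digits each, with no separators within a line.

(row=0, col=0): c = -0.4800 + 0.2600i → escape time 6
(row=0, col=1): c = -0.1840 + 0.2600i → escape time 6
(row=0, col=2): c = 0.1120 + 0.2600i → escape time 6
(row=0, col=3): c = 0.4080 + 0.2600i → escape time 6
(row=0, col=4): c = 0.7040 + 0.2600i → escape time 3
(row=0, col=5): c = 1.0000 + 0.2600i → escape time 2
(row=1, col=0): c = -0.4800 + -0.2167i → escape time 6
(row=1, col=1): c = -0.1840 + -0.2167i → escape time 6
(row=1, col=2): c = 0.1120 + -0.2167i → escape time 6
(row=1, col=3): c = 0.4080 + -0.2167i → escape time 6
(row=1, col=4): c = 0.7040 + -0.2167i → escape time 3
(row=1, col=5): c = 1.0000 + -0.2167i → escape time 2
(row=2, col=0): c = -0.4800 + -0.6933i → escape time 6
(row=2, col=1): c = -0.1840 + -0.6933i → escape time 6
(row=2, col=2): c = 0.1120 + -0.6933i → escape time 6
(row=2, col=3): c = 0.4080 + -0.6933i → escape time 5
(row=2, col=4): c = 0.7040 + -0.6933i → escape time 3
(row=2, col=5): c = 1.0000 + -0.6933i → escape time 2
(row=3, col=0): c = -0.4800 + -1.1700i → escape time 3
(row=3, col=1): c = -0.1840 + -1.1700i → escape time 4
(row=3, col=2): c = 0.1120 + -1.1700i → escape time 3
(row=3, col=3): c = 0.4080 + -1.1700i → escape time 2
(row=3, col=4): c = 0.7040 + -1.1700i → escape time 2
(row=3, col=5): c = 1.0000 + -1.1700i → escape time 2

Answer: 666632
666632
666532
343222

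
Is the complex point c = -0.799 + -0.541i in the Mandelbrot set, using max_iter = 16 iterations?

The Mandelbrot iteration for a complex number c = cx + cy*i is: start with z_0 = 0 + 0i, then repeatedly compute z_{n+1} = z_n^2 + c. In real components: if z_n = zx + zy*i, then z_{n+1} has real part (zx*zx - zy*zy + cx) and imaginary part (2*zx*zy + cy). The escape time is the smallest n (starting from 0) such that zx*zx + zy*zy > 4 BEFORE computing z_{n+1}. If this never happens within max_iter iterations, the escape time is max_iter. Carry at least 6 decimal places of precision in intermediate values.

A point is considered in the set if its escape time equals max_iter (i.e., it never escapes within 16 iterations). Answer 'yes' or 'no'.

z_0 = 0 + 0i, c = -0.7990 + -0.5410i
Iter 1: z = -0.7990 + -0.5410i, |z|^2 = 0.9311
Iter 2: z = -0.4533 + 0.3235i, |z|^2 = 0.3101
Iter 3: z = -0.6982 + -0.8343i, |z|^2 = 1.1835
Iter 4: z = -1.0076 + 0.6240i, |z|^2 = 1.4045
Iter 5: z = -0.1732 + -1.7984i, |z|^2 = 3.2644
Iter 6: z = -4.0033 + 0.0820i, |z|^2 = 16.0335
Escaped at iteration 6

Answer: no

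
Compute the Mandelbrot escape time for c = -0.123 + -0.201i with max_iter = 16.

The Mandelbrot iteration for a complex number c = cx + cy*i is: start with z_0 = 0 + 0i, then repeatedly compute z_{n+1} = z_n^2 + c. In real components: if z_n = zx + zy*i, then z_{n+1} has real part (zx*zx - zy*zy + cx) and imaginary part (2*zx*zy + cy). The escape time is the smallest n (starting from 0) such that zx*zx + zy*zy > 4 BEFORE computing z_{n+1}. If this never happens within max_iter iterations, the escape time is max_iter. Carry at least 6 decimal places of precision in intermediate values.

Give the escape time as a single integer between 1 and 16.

Answer: 16

Derivation:
z_0 = 0 + 0i, c = -0.1230 + -0.2010i
Iter 1: z = -0.1230 + -0.2010i, |z|^2 = 0.0555
Iter 2: z = -0.1483 + -0.1516i, |z|^2 = 0.0450
Iter 3: z = -0.1240 + -0.1561i, |z|^2 = 0.0397
Iter 4: z = -0.1320 + -0.1623i, |z|^2 = 0.0438
Iter 5: z = -0.1319 + -0.1582i, |z|^2 = 0.0424
Iter 6: z = -0.1306 + -0.1593i, |z|^2 = 0.0424
Iter 7: z = -0.1313 + -0.1594i, |z|^2 = 0.0426
Iter 8: z = -0.1312 + -0.1591i, |z|^2 = 0.0425
Iter 9: z = -0.1311 + -0.1593i, |z|^2 = 0.0426
Iter 10: z = -0.1312 + -0.1592i, |z|^2 = 0.0426
Iter 11: z = -0.1312 + -0.1592i, |z|^2 = 0.0426
Iter 12: z = -0.1312 + -0.1592i, |z|^2 = 0.0426
Iter 13: z = -0.1312 + -0.1592i, |z|^2 = 0.0426
Iter 14: z = -0.1312 + -0.1592i, |z|^2 = 0.0426
Iter 15: z = -0.1312 + -0.1592i, |z|^2 = 0.0426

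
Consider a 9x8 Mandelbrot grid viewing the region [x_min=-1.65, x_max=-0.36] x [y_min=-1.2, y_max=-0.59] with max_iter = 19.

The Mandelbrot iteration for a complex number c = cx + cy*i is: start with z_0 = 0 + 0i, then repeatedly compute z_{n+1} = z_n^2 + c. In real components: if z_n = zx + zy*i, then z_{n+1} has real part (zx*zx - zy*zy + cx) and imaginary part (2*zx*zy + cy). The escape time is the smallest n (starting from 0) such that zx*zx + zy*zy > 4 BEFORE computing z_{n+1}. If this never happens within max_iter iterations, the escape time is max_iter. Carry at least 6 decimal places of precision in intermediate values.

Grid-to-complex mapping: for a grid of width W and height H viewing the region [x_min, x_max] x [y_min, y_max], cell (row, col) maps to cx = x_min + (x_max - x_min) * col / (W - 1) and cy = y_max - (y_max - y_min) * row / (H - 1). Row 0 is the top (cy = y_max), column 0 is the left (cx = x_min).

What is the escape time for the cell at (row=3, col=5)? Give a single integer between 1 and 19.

Answer: 4

Derivation:
z_0 = 0 + 0i, c = -0.8437 + -0.8514i
Iter 1: z = -0.8437 + -0.8514i, |z|^2 = 1.4368
Iter 2: z = -0.8568 + 0.5854i, |z|^2 = 1.0767
Iter 3: z = -0.4523 + -1.8545i, |z|^2 = 3.6436
Iter 4: z = -4.0781 + 0.8263i, |z|^2 = 17.3140
Escaped at iteration 4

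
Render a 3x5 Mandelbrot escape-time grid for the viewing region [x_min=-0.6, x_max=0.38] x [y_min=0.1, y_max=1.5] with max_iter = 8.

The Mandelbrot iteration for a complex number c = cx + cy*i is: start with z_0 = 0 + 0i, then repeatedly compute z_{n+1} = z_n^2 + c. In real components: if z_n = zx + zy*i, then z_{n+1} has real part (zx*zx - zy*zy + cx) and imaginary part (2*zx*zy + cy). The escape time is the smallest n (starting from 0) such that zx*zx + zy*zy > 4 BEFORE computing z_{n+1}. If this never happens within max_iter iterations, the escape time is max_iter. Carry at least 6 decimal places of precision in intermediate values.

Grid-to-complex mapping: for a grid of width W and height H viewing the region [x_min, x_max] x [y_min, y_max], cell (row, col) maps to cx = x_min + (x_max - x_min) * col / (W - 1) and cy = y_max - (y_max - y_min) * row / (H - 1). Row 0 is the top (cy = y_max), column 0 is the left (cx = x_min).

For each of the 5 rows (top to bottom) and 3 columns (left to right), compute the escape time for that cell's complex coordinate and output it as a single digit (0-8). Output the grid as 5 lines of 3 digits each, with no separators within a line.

(row=0, col=0): c = -0.6000 + 1.5000i → escape time 2
(row=0, col=1): c = -0.1100 + 1.5000i → escape time 2
(row=0, col=2): c = 0.3800 + 1.5000i → escape time 2
(row=1, col=0): c = -0.6000 + 1.1500i → escape time 3
(row=1, col=1): c = -0.1100 + 1.1500i → escape time 4
(row=1, col=2): c = 0.3800 + 1.1500i → escape time 2
(row=2, col=0): c = -0.6000 + 0.8000i → escape time 4
(row=2, col=1): c = -0.1100 + 0.8000i → escape time 8
(row=2, col=2): c = 0.3800 + 0.8000i → escape time 4
(row=3, col=0): c = -0.6000 + 0.4500i → escape time 8
(row=3, col=1): c = -0.1100 + 0.4500i → escape time 8
(row=3, col=2): c = 0.3800 + 0.4500i → escape time 8
(row=4, col=0): c = -0.6000 + 0.1000i → escape time 8
(row=4, col=1): c = -0.1100 + 0.1000i → escape time 8
(row=4, col=2): c = 0.3800 + 0.1000i → escape time 8

Answer: 222
342
484
888
888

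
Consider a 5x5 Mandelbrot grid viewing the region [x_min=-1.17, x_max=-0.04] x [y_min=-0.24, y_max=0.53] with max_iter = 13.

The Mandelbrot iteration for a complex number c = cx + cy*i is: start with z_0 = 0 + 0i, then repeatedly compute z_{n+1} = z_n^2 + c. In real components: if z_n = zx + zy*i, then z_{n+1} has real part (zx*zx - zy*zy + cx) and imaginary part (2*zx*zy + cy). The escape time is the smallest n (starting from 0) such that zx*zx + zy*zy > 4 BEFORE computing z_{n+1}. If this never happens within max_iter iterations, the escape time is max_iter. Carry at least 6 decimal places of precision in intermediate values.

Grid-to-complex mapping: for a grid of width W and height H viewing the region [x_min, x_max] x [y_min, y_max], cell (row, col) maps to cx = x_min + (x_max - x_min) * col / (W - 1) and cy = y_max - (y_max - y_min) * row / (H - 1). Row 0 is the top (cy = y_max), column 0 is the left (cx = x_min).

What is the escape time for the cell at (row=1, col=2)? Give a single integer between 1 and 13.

Answer: 13

Derivation:
z_0 = 0 + 0i, c = -0.6050 + 0.3375i
Iter 1: z = -0.6050 + 0.3375i, |z|^2 = 0.4799
Iter 2: z = -0.3529 + -0.0709i, |z|^2 = 0.1295
Iter 3: z = -0.4855 + 0.3875i, |z|^2 = 0.3859
Iter 4: z = -0.5195 + -0.0388i, |z|^2 = 0.2713
Iter 5: z = -0.3367 + 0.3778i, |z|^2 = 0.2561
Iter 6: z = -0.6344 + 0.0831i, |z|^2 = 0.4094
Iter 7: z = -0.2095 + 0.2320i, |z|^2 = 0.0977
Iter 8: z = -0.6150 + 0.2403i, |z|^2 = 0.4359
Iter 9: z = -0.2846 + 0.0420i, |z|^2 = 0.0827
Iter 10: z = -0.5258 + 0.3136i, |z|^2 = 0.3748
Iter 11: z = -0.4269 + 0.0077i, |z|^2 = 0.1823
Iter 12: z = -0.4228 + 0.3309i, |z|^2 = 0.2883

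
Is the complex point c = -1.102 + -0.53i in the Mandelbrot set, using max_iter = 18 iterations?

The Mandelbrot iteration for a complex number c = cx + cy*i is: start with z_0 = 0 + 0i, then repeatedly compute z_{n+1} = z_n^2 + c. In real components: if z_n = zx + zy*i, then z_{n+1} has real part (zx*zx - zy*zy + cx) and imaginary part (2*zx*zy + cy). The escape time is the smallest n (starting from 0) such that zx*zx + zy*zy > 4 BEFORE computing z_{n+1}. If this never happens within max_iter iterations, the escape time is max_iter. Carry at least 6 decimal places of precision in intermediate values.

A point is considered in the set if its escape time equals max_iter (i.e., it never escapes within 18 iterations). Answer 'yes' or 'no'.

z_0 = 0 + 0i, c = -1.1020 + -0.5300i
Iter 1: z = -1.1020 + -0.5300i, |z|^2 = 1.4953
Iter 2: z = -0.1685 + 0.6381i, |z|^2 = 0.4356
Iter 3: z = -1.4808 + -0.7450i, |z|^2 = 2.7479
Iter 4: z = 0.5357 + 1.6765i, |z|^2 = 3.0977
Iter 5: z = -3.6258 + 1.2662i, |z|^2 = 14.7494
Escaped at iteration 5

Answer: no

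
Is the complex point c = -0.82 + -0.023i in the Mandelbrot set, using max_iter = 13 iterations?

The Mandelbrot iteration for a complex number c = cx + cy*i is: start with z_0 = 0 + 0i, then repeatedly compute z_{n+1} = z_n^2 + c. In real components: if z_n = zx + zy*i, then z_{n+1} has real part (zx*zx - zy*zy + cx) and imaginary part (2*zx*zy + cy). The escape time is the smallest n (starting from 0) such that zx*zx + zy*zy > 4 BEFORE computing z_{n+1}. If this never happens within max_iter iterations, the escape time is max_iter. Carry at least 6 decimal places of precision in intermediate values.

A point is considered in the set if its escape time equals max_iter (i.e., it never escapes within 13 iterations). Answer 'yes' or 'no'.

Answer: yes

Derivation:
z_0 = 0 + 0i, c = -0.8200 + -0.0230i
Iter 1: z = -0.8200 + -0.0230i, |z|^2 = 0.6729
Iter 2: z = -0.1481 + 0.0147i, |z|^2 = 0.0222
Iter 3: z = -0.7983 + -0.0274i, |z|^2 = 0.6380
Iter 4: z = -0.1835 + 0.0207i, |z|^2 = 0.0341
Iter 5: z = -0.7868 + -0.0306i, |z|^2 = 0.6199
Iter 6: z = -0.2020 + 0.0251i, |z|^2 = 0.0414
Iter 7: z = -0.7798 + -0.0332i, |z|^2 = 0.6093
Iter 8: z = -0.2129 + 0.0287i, |z|^2 = 0.0462
Iter 9: z = -0.7755 + -0.0352i, |z|^2 = 0.6026
Iter 10: z = -0.2199 + 0.0316i, |z|^2 = 0.0493
Iter 11: z = -0.7727 + -0.0369i, |z|^2 = 0.5984
Iter 12: z = -0.2244 + 0.0340i, |z|^2 = 0.0515
Did not escape in 13 iterations → in set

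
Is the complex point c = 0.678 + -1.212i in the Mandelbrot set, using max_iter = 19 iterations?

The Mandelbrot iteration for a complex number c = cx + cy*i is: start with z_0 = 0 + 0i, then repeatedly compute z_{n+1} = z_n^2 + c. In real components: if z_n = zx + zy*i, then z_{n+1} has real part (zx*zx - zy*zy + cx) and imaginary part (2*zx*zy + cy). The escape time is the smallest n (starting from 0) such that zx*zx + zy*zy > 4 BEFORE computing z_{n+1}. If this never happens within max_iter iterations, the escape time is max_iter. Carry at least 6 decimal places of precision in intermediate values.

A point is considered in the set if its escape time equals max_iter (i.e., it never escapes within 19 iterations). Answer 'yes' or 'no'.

Answer: no

Derivation:
z_0 = 0 + 0i, c = 0.6780 + -1.2120i
Iter 1: z = 0.6780 + -1.2120i, |z|^2 = 1.9286
Iter 2: z = -0.3313 + -2.8555i, |z|^2 = 8.2635
Escaped at iteration 2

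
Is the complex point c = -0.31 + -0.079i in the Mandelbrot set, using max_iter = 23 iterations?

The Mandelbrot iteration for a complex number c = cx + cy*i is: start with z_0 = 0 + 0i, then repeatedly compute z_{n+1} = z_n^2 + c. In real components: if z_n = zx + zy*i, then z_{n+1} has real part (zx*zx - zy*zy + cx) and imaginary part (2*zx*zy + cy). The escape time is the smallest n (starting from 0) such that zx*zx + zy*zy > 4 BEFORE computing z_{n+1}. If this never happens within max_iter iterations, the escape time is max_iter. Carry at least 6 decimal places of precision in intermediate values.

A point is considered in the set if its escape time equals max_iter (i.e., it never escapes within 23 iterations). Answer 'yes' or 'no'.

z_0 = 0 + 0i, c = -0.3100 + -0.0790i
Iter 1: z = -0.3100 + -0.0790i, |z|^2 = 0.1023
Iter 2: z = -0.2201 + -0.0300i, |z|^2 = 0.0494
Iter 3: z = -0.2624 + -0.0658i, |z|^2 = 0.0732
Iter 4: z = -0.2455 + -0.0445i, |z|^2 = 0.0622
Iter 5: z = -0.2517 + -0.0572i, |z|^2 = 0.0666
Iter 6: z = -0.2499 + -0.0502i, |z|^2 = 0.0650
Iter 7: z = -0.2501 + -0.0539i, |z|^2 = 0.0654
Iter 8: z = -0.2504 + -0.0520i, |z|^2 = 0.0654
Iter 9: z = -0.2500 + -0.0529i, |z|^2 = 0.0653
Iter 10: z = -0.2503 + -0.0525i, |z|^2 = 0.0654
Iter 11: z = -0.2501 + -0.0527i, |z|^2 = 0.0653
Iter 12: z = -0.2502 + -0.0526i, |z|^2 = 0.0654
Iter 13: z = -0.2502 + -0.0527i, |z|^2 = 0.0654
Iter 14: z = -0.2502 + -0.0527i, |z|^2 = 0.0654
Iter 15: z = -0.2502 + -0.0527i, |z|^2 = 0.0654
Iter 16: z = -0.2502 + -0.0527i, |z|^2 = 0.0654
Iter 17: z = -0.2502 + -0.0527i, |z|^2 = 0.0654
Iter 18: z = -0.2502 + -0.0527i, |z|^2 = 0.0654
Iter 19: z = -0.2502 + -0.0527i, |z|^2 = 0.0654
Iter 20: z = -0.2502 + -0.0527i, |z|^2 = 0.0654
Iter 21: z = -0.2502 + -0.0527i, |z|^2 = 0.0654
Iter 22: z = -0.2502 + -0.0527i, |z|^2 = 0.0654
Did not escape in 23 iterations → in set

Answer: yes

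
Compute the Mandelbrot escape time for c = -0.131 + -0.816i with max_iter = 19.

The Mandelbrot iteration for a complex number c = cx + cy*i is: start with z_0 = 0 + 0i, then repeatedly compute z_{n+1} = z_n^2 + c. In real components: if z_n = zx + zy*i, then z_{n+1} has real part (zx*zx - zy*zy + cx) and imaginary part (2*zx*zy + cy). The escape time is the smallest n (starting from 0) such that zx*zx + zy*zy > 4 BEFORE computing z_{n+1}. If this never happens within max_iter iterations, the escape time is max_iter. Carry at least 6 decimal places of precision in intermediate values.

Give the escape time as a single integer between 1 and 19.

z_0 = 0 + 0i, c = -0.1310 + -0.8160i
Iter 1: z = -0.1310 + -0.8160i, |z|^2 = 0.6830
Iter 2: z = -0.7797 + -0.6022i, |z|^2 = 0.9706
Iter 3: z = 0.1143 + 0.1231i, |z|^2 = 0.0282
Iter 4: z = -0.1331 + -0.7879i, |z|^2 = 0.6385
Iter 5: z = -0.7340 + -0.6063i, |z|^2 = 0.9064
Iter 6: z = 0.0402 + 0.0741i, |z|^2 = 0.0071
Iter 7: z = -0.1349 + -0.8100i, |z|^2 = 0.6744
Iter 8: z = -0.7690 + -0.5975i, |z|^2 = 0.9483
Iter 9: z = 0.1033 + 0.1029i, |z|^2 = 0.0213
Iter 10: z = -0.1309 + -0.7947i, |z|^2 = 0.6487
Iter 11: z = -0.7455 + -0.6079i, |z|^2 = 0.9253
Iter 12: z = 0.0552 + 0.0903i, |z|^2 = 0.0112
Iter 13: z = -0.1361 + -0.8060i, |z|^2 = 0.6682
Iter 14: z = -0.7622 + -0.5966i, |z|^2 = 0.9368
Iter 15: z = 0.0940 + 0.0934i, |z|^2 = 0.0176
Iter 16: z = -0.1309 + -0.7984i, |z|^2 = 0.6546
Iter 17: z = -0.7514 + -0.6070i, |z|^2 = 0.9330
Iter 18: z = 0.0651 + 0.0962i, |z|^2 = 0.0135

Answer: 19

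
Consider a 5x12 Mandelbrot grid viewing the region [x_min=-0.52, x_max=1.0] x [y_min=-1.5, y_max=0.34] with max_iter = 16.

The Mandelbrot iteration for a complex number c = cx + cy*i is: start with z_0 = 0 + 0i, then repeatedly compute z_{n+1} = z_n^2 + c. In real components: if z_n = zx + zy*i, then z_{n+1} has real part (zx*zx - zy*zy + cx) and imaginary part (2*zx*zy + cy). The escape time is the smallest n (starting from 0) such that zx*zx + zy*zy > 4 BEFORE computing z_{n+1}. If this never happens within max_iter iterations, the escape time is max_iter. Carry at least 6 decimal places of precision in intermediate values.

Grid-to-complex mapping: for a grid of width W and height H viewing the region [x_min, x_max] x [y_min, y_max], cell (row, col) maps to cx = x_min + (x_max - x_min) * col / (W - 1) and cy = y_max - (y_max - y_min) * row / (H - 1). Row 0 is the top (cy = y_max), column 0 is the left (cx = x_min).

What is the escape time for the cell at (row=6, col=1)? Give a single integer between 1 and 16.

Answer: 16

Derivation:
z_0 = 0 + 0i, c = -0.1400 + -0.6636i
Iter 1: z = -0.1400 + -0.6636i, |z|^2 = 0.4600
Iter 2: z = -0.5608 + -0.4778i, |z|^2 = 0.5428
Iter 3: z = -0.0538 + -0.1277i, |z|^2 = 0.0192
Iter 4: z = -0.1534 + -0.6499i, |z|^2 = 0.4459
Iter 5: z = -0.5388 + -0.4642i, |z|^2 = 0.5058
Iter 6: z = -0.0652 + -0.1634i, |z|^2 = 0.0309
Iter 7: z = -0.1624 + -0.6423i, |z|^2 = 0.4390
Iter 8: z = -0.5262 + -0.4550i, |z|^2 = 0.4839
Iter 9: z = -0.0701 + -0.1848i, |z|^2 = 0.0391
Iter 10: z = -0.1692 + -0.6377i, |z|^2 = 0.4353
Iter 11: z = -0.5181 + -0.4478i, |z|^2 = 0.4689
Iter 12: z = -0.0721 + -0.1997i, |z|^2 = 0.0451
Iter 13: z = -0.1747 + -0.6348i, |z|^2 = 0.4335
Iter 14: z = -0.5125 + -0.4418i, |z|^2 = 0.4579
Iter 15: z = -0.0726 + -0.2107i, |z|^2 = 0.0497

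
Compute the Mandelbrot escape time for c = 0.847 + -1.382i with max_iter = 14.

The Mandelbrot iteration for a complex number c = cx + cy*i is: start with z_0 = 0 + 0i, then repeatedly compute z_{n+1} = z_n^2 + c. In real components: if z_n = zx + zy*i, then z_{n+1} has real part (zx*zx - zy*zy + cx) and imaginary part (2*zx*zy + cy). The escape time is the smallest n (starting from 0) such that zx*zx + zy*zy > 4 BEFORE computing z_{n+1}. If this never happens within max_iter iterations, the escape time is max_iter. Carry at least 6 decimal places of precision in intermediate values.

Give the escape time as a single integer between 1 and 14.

Answer: 2

Derivation:
z_0 = 0 + 0i, c = 0.8470 + -1.3820i
Iter 1: z = 0.8470 + -1.3820i, |z|^2 = 2.6273
Iter 2: z = -0.3455 + -3.7231i, |z|^2 = 13.9809
Escaped at iteration 2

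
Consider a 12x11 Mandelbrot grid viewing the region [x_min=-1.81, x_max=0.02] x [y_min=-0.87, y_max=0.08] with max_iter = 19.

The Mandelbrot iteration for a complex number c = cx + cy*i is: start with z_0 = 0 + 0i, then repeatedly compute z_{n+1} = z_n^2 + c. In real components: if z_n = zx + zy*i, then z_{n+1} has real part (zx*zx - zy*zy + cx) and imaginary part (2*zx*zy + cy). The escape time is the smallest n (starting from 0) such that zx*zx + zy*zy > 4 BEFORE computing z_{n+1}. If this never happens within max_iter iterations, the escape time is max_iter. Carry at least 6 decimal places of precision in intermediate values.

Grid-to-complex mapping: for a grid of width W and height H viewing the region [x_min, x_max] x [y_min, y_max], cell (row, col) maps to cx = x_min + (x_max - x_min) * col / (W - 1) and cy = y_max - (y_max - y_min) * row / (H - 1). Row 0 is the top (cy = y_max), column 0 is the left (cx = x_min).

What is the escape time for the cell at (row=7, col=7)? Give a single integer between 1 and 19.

Answer: 8

Derivation:
z_0 = 0 + 0i, c = -0.6455 + -0.5850i
Iter 1: z = -0.6455 + -0.5850i, |z|^2 = 0.7588
Iter 2: z = -0.5711 + 0.1702i, |z|^2 = 0.3551
Iter 3: z = -0.3483 + -0.7794i, |z|^2 = 0.7287
Iter 4: z = -1.1316 + -0.0421i, |z|^2 = 1.2822
Iter 5: z = 0.6332 + -0.4897i, |z|^2 = 0.6408
Iter 6: z = -0.4843 + -1.2052i, |z|^2 = 1.6871
Iter 7: z = -1.8634 + 0.5825i, |z|^2 = 3.8115
Iter 8: z = 2.4875 + -2.7558i, |z|^2 = 13.7818
Escaped at iteration 8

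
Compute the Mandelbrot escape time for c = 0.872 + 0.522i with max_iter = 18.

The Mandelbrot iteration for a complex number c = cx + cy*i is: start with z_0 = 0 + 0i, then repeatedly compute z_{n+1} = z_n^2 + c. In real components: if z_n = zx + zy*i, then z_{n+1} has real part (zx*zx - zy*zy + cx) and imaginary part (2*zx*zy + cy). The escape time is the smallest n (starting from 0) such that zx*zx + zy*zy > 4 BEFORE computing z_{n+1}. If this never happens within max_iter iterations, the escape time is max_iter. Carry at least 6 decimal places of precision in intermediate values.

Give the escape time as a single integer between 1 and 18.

z_0 = 0 + 0i, c = 0.8720 + 0.5220i
Iter 1: z = 0.8720 + 0.5220i, |z|^2 = 1.0329
Iter 2: z = 1.3599 + 1.4324i, |z|^2 = 3.9010
Iter 3: z = 0.6696 + 4.4178i, |z|^2 = 19.9650
Escaped at iteration 3

Answer: 3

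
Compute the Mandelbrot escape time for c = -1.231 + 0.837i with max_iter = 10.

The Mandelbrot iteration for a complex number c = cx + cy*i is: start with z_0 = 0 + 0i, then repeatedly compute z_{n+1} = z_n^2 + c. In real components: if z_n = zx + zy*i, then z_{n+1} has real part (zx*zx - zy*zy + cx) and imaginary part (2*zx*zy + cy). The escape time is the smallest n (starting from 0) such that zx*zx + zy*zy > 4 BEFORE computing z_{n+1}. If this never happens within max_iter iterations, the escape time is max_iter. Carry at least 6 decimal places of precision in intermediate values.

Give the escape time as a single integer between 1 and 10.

Answer: 3

Derivation:
z_0 = 0 + 0i, c = -1.2310 + 0.8370i
Iter 1: z = -1.2310 + 0.8370i, |z|^2 = 2.2159
Iter 2: z = -0.4162 + -1.2237i, |z|^2 = 1.6707
Iter 3: z = -2.5552 + 1.8556i, |z|^2 = 9.9724
Escaped at iteration 3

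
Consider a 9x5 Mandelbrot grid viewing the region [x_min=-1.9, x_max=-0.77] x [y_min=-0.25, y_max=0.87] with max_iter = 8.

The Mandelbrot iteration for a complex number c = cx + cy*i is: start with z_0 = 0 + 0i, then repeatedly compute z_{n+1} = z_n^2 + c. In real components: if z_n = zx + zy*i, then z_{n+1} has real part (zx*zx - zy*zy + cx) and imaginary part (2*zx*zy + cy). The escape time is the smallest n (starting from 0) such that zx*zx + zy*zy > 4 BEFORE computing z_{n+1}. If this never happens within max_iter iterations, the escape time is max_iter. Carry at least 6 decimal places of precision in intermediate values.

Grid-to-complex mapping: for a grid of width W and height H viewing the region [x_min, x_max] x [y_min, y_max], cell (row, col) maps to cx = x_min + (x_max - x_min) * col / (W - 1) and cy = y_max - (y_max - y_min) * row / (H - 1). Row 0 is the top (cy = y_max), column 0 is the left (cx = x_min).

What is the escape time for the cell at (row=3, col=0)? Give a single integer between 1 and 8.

Answer: 6

Derivation:
z_0 = 0 + 0i, c = -1.9000 + 0.0300i
Iter 1: z = -1.9000 + 0.0300i, |z|^2 = 3.6109
Iter 2: z = 1.7091 + -0.0840i, |z|^2 = 2.9281
Iter 3: z = 1.0140 + -0.2571i, |z|^2 = 1.0942
Iter 4: z = -0.9380 + -0.4914i, |z|^2 = 1.1213
Iter 5: z = -1.2617 + 0.9519i, |z|^2 = 2.4980
Iter 6: z = -1.2143 + -2.3721i, |z|^2 = 7.1013
Escaped at iteration 6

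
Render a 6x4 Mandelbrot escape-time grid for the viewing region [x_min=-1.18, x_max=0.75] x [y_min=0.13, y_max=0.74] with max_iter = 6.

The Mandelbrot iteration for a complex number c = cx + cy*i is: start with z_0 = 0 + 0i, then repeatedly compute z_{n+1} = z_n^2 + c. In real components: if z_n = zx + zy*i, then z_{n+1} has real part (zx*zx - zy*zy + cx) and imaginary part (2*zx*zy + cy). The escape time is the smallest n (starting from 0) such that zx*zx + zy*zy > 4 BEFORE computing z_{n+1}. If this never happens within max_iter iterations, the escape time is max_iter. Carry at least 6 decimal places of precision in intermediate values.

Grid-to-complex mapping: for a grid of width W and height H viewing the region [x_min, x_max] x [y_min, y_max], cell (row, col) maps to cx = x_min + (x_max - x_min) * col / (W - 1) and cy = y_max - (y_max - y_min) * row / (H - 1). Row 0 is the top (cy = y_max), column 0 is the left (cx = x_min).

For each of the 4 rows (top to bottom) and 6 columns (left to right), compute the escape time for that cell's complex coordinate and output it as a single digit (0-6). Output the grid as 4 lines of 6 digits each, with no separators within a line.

(row=0, col=0): c = -1.1800 + 0.7400i → escape time 3
(row=0, col=1): c = -0.7940 + 0.7400i → escape time 4
(row=0, col=2): c = -0.4080 + 0.7400i → escape time 6
(row=0, col=3): c = -0.0220 + 0.7400i → escape time 6
(row=0, col=4): c = 0.3640 + 0.7400i → escape time 5
(row=0, col=5): c = 0.7500 + 0.7400i → escape time 2
(row=1, col=0): c = -1.1800 + 0.5367i → escape time 4
(row=1, col=1): c = -0.7940 + 0.5367i → escape time 6
(row=1, col=2): c = -0.4080 + 0.5367i → escape time 6
(row=1, col=3): c = -0.0220 + 0.5367i → escape time 6
(row=1, col=4): c = 0.3640 + 0.5367i → escape time 6
(row=1, col=5): c = 0.7500 + 0.5367i → escape time 3
(row=2, col=0): c = -1.1800 + 0.3333i → escape time 6
(row=2, col=1): c = -0.7940 + 0.3333i → escape time 6
(row=2, col=2): c = -0.4080 + 0.3333i → escape time 6
(row=2, col=3): c = -0.0220 + 0.3333i → escape time 6
(row=2, col=4): c = 0.3640 + 0.3333i → escape time 6
(row=2, col=5): c = 0.7500 + 0.3333i → escape time 3
(row=3, col=0): c = -1.1800 + 0.1300i → escape time 6
(row=3, col=1): c = -0.7940 + 0.1300i → escape time 6
(row=3, col=2): c = -0.4080 + 0.1300i → escape time 6
(row=3, col=3): c = -0.0220 + 0.1300i → escape time 6
(row=3, col=4): c = 0.3640 + 0.1300i → escape time 6
(row=3, col=5): c = 0.7500 + 0.1300i → escape time 3

Answer: 346652
466663
666663
666663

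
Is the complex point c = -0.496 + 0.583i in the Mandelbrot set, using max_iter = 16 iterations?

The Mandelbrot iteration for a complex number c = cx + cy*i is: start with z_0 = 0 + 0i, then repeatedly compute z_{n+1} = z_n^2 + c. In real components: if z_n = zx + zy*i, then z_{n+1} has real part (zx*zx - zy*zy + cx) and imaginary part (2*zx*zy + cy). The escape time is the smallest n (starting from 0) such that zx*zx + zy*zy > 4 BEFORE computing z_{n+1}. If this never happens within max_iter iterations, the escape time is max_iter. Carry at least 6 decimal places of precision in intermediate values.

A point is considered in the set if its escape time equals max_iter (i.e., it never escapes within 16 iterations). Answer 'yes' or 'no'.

z_0 = 0 + 0i, c = -0.4960 + 0.5830i
Iter 1: z = -0.4960 + 0.5830i, |z|^2 = 0.5859
Iter 2: z = -0.5899 + 0.0047i, |z|^2 = 0.3480
Iter 3: z = -0.1481 + 0.5775i, |z|^2 = 0.3554
Iter 4: z = -0.8076 + 0.4120i, |z|^2 = 0.8219
Iter 5: z = -0.0135 + -0.0824i, |z|^2 = 0.0070
Iter 6: z = -0.5026 + 0.5852i, |z|^2 = 0.5951
Iter 7: z = -0.5859 + -0.0053i, |z|^2 = 0.3433
Iter 8: z = -0.1528 + 0.5892i, |z|^2 = 0.3705
Iter 9: z = -0.8198 + 0.4030i, |z|^2 = 0.8345
Iter 10: z = 0.0137 + -0.0777i, |z|^2 = 0.0062
Iter 11: z = -0.5019 + 0.5809i, |z|^2 = 0.5893
Iter 12: z = -0.5816 + -0.0000i, |z|^2 = 0.3382
Iter 13: z = -0.1578 + 0.5830i, |z|^2 = 0.3648
Iter 14: z = -0.8110 + 0.3990i, |z|^2 = 0.8170
Iter 15: z = 0.0026 + -0.0642i, |z|^2 = 0.0041
Did not escape in 16 iterations → in set

Answer: yes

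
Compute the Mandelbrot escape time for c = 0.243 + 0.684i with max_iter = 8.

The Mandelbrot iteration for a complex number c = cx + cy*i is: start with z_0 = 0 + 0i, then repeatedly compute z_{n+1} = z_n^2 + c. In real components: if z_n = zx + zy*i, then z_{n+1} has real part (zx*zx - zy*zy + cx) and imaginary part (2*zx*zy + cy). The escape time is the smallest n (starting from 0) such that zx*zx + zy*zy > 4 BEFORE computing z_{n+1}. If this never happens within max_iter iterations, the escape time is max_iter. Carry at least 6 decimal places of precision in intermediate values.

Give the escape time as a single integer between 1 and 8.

Answer: 7

Derivation:
z_0 = 0 + 0i, c = 0.2430 + 0.6840i
Iter 1: z = 0.2430 + 0.6840i, |z|^2 = 0.5269
Iter 2: z = -0.1658 + 1.0164i, |z|^2 = 1.0606
Iter 3: z = -0.7626 + 0.3469i, |z|^2 = 0.7020
Iter 4: z = 0.7042 + 0.1548i, |z|^2 = 0.5199
Iter 5: z = 0.7150 + 0.9021i, |z|^2 = 1.3249
Iter 6: z = -0.0596 + 1.9739i, |z|^2 = 3.8999
Iter 7: z = -3.6498 + 0.4489i, |z|^2 = 13.5223
Escaped at iteration 7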